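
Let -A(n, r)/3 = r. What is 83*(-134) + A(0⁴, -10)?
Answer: -11092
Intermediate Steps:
A(n, r) = -3*r
83*(-134) + A(0⁴, -10) = 83*(-134) - 3*(-10) = -11122 + 30 = -11092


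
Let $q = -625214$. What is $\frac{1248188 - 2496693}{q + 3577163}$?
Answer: $- \frac{1248505}{2951949} \approx -0.42294$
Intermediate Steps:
$\frac{1248188 - 2496693}{q + 3577163} = \frac{1248188 - 2496693}{-625214 + 3577163} = - \frac{1248505}{2951949}$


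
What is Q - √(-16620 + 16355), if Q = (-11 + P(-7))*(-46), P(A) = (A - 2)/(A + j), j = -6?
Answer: 6164/13 - I*√265 ≈ 474.15 - 16.279*I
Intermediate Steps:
P(A) = (-2 + A)/(-6 + A) (P(A) = (A - 2)/(A - 6) = (-2 + A)/(-6 + A))
Q = 6164/13 (Q = (-11 + (-2 - 7)/(-6 - 7))*(-46) = (-11 - 9/(-13))*(-46) = (-11 - 1/13*(-9))*(-46) = (-11 + 9/13)*(-46) = -134/13*(-46) = 6164/13 ≈ 474.15)
Q - √(-16620 + 16355) = 6164/13 - √(-16620 + 16355) = 6164/13 - √(-265) = 6164/13 - I*√265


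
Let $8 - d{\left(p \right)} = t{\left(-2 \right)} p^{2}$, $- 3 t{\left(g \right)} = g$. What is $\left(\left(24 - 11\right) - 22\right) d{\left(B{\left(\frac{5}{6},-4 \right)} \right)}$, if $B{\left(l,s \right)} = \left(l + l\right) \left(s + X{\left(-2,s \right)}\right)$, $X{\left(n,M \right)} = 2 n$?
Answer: $\frac{2984}{3} \approx 994.67$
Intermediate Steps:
$t{\left(g \right)} = - \frac{g}{3}$
$B{\left(l,s \right)} = 2 l \left(-4 + s\right)$ ($B{\left(l,s \right)} = \left(l + l\right) \left(s + 2 \left(-2\right)\right) = 2 l \left(s - 4\right) = 2 l \left(-4 + s\right)$)
$d{\left(p \right)} = 8 - \frac{2 p^{2}}{3}$ ($d{\left(p \right)} = 8 - \left(- \frac{1}{3}\right) \left(-2\right) p^{2} = 8 - \frac{2 p^{2}}{3}$)
$\left(\left(24 - 11\right) - 22\right) d{\left(B{\left(\frac{5}{6},-4 \right)} \right)} = \left(\left(24 - 11\right) - 22\right) \left(8 - \frac{2 \left(2 \cdot \frac{5}{6} \left(-4 - 4\right)\right)^{2}}{3}\right) = \left(13 - 22\right) \left(8 - \frac{2 \left(2 \cdot 5 \cdot \frac{1}{6} \left(-8\right)\right)^{2}}{3}\right) = - 9 \left(8 - \frac{2 \left(2 \cdot \frac{5}{6} \left(-8\right)\right)^{2}}{3}\right) = - 9 \left(8 - \frac{2 \left(- \frac{40}{3}\right)^{2}}{3}\right) = - 9 \left(8 - \frac{3200}{27}\right) = \left(-9\right) \left(- \frac{2984}{27}\right) = \frac{2984}{3}$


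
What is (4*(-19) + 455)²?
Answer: 143641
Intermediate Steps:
(4*(-19) + 455)² = (-76 + 455)² = 379² = 143641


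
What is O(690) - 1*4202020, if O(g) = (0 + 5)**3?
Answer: -4201895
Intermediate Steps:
O(g) = 125 (O(g) = 5**3 = 125)
O(690) - 1*4202020 = 125 - 1*4202020 = 125 - 4202020 = -4201895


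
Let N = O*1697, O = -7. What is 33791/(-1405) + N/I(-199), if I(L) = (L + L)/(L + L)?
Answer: -16723786/1405 ≈ -11903.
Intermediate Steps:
N = -11879 (N = -7*1697 = -11879)
I(L) = 1 (I(L) = (2*L)/((2*L)) = (2*L)*(1/(2*L)) = 1)
33791/(-1405) + N/I(-199) = 33791/(-1405) - 11879/1 = 33791*(-1/1405) - 11879*1 = -33791/1405 - 11879 = -16723786/1405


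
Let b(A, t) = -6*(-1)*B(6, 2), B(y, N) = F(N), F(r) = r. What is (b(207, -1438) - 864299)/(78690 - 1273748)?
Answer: 864287/1195058 ≈ 0.72322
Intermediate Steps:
B(y, N) = N
b(A, t) = 12 (b(A, t) = -6*(-1)*2 = -(-6)*2 = -1*(-12) = 12)
(b(207, -1438) - 864299)/(78690 - 1273748) = (12 - 864299)/(78690 - 1273748) = -864287/(-1195058) = -864287*(-1/1195058) = 864287/1195058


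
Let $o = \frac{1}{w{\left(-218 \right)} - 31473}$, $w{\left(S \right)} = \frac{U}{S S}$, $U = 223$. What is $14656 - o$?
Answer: $\frac{21921310898148}{1495722629} \approx 14656.0$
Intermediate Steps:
$w{\left(S \right)} = \frac{223}{S^{2}}$ ($w{\left(S \right)} = \frac{223}{S S} = \frac{223}{S^{2}}$)
$o = - \frac{47524}{1495722629}$ ($o = \frac{1}{\frac{223}{47524} - 31473} = \frac{1}{- \frac{1495722629}{47524}} = - \frac{47524}{1495722629} \approx -3.1773 \cdot 10^{-5}$)
$14656 - o = 14656 - - \frac{47524}{1495722629} = 14656 + \frac{47524}{1495722629} = \frac{21921310898148}{1495722629}$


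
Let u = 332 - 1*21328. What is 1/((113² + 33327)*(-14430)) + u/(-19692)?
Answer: 1163817516599/1091536224480 ≈ 1.0662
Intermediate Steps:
u = -20996 (u = 332 - 21328 = -20996)
1/((113² + 33327)*(-14430)) + u/(-19692) = 1/((113² + 33327)*(-14430)) - 20996/(-19692) = -1/14430/(12769 + 33327) - 20996*(-1/19692) = -1/14430/46096 + 5249/4923 = (1/46096)*(-1/14430) + 5249/4923 = -1/665165280 + 5249/4923 = 1163817516599/1091536224480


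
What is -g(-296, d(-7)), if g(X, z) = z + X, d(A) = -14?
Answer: 310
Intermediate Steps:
g(X, z) = X + z
-g(-296, d(-7)) = -(-296 - 14) = -1*(-310) = 310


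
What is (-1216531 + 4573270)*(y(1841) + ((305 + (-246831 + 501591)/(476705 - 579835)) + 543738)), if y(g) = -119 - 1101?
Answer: 18791387862690897/10313 ≈ 1.8221e+12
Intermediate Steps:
y(g) = -1220
(-1216531 + 4573270)*(y(1841) + ((305 + (-246831 + 501591)/(476705 - 579835)) + 543738)) = (-1216531 + 4573270)*(-1220 + ((305 + (-246831 + 501591)/(476705 - 579835)) + 543738)) = 3356739*(-1220 + ((305 + 254760/(-103130)) + 543738)) = 3356739*(-1220 + ((305 + 254760*(-1/103130)) + 543738)) = 3356739*(-1220 + ((305 - 25476/10313) + 543738)) = 3356739*(-1220 + (3119989/10313 + 543738)) = 3356739*(-1220 + 5610689983/10313) = 3356739*(5598108123/10313) = 18791387862690897/10313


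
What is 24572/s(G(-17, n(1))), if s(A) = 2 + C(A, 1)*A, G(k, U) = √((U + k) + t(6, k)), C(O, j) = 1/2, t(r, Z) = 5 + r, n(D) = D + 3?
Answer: 98288/9 - 24572*I*√2/9 ≈ 10921.0 - 3861.1*I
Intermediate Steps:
n(D) = 3 + D
C(O, j) = ½
G(k, U) = √(11 + U + k) (G(k, U) = √((U + k) + (5 + 6)) = √((U + k) + 11) = √(11 + U + k))
s(A) = 2 + A/2
24572/s(G(-17, n(1))) = 24572/(2 + √(11 + (3 + 1) - 17)/2) = 24572/(2 + √(11 + 4 - 17)/2) = 24572/(2 + √(-2)/2) = 24572/(2 + (I*√2)/2) = 24572/(2 + I*√2/2)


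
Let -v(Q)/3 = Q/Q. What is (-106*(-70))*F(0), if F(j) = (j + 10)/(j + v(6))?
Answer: -74200/3 ≈ -24733.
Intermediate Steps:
v(Q) = -3 (v(Q) = -3*Q/Q = -3*1 = -3)
F(j) = (10 + j)/(-3 + j) (F(j) = (j + 10)/(j - 3) = (10 + j)/(-3 + j))
(-106*(-70))*F(0) = (-106*(-70))*((10 + 0)/(-3 + 0)) = 7420*(10/(-3)) = 7420*(-1/3*10) = 7420*(-10/3) = -74200/3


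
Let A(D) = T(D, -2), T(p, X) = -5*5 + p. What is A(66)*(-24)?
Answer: -984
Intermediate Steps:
T(p, X) = -25 + p
A(D) = -25 + D
A(66)*(-24) = (-25 + 66)*(-24) = 41*(-24) = -984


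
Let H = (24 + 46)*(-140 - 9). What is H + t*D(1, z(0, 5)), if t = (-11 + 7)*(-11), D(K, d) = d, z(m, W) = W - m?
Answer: -10210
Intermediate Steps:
H = -10430 (H = 70*(-149) = -10430)
t = 44 (t = -4*(-11) = 44)
H + t*D(1, z(0, 5)) = -10430 + 44*(5 - 1*0) = -10430 + 44*(5 + 0) = -10430 + 44*5 = -10430 + 220 = -10210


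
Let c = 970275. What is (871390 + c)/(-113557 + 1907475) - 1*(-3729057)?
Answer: 955660616713/256274 ≈ 3.7291e+6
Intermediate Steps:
(871390 + c)/(-113557 + 1907475) - 1*(-3729057) = (871390 + 970275)/(-113557 + 1907475) - 1*(-3729057) = 1841665/1793918 + 3729057 = 1841665*(1/1793918) + 3729057 = 263095/256274 + 3729057 = 955660616713/256274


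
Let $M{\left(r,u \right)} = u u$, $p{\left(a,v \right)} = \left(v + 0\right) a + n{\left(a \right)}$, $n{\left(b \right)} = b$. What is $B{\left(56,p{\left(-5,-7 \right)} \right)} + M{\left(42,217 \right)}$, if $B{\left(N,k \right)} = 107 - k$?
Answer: $47166$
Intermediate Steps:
$p{\left(a,v \right)} = a + a v$ ($p{\left(a,v \right)} = \left(v + 0\right) a + a = v a + a = a v + a = a + a v$)
$M{\left(r,u \right)} = u^{2}$
$B{\left(56,p{\left(-5,-7 \right)} \right)} + M{\left(42,217 \right)} = \left(107 - - 5 \left(1 - 7\right)\right) + 217^{2} = \left(107 - \left(-5\right) \left(-6\right)\right) + 47089 = \left(107 - 30\right) + 47089 = 77 + 47089 = 47166$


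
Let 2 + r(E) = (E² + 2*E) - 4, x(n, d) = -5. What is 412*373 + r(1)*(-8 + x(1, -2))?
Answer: 153715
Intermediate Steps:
r(E) = -6 + E² + 2*E (r(E) = -2 + ((E² + 2*E) - 4) = -2 + (-4 + E² + 2*E) = -6 + E² + 2*E)
412*373 + r(1)*(-8 + x(1, -2)) = 412*373 + (-6 + 1² + 2*1)*(-8 - 5) = 153676 + (-6 + 1 + 2)*(-13) = 153676 - 3*(-13) = 153676 + 39 = 153715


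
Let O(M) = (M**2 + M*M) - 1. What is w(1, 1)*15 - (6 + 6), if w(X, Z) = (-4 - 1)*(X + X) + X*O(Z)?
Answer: -147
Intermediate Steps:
O(M) = -1 + 2*M**2 (O(M) = (M**2 + M**2) - 1 = 2*M**2 - 1 = -1 + 2*M**2)
w(X, Z) = -10*X + X*(-1 + 2*Z**2) (w(X, Z) = (-4 - 1)*(X + X) + X*(-1 + 2*Z**2) = -10*X + X*(-1 + 2*Z**2))
w(1, 1)*15 - (6 + 6) = (1*(-11 + 2*1**2))*15 - (6 + 6) = (1*(-11 + 2*1))*15 - 1*12 = (1*(-11 + 2))*15 - 12 = (1*(-9))*15 - 12 = -9*15 - 12 = -135 - 12 = -147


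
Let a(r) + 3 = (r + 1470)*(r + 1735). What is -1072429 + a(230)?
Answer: 2268068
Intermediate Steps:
a(r) = -3 + (1470 + r)*(1735 + r) (a(r) = -3 + (r + 1470)*(r + 1735) = -3 + (1470 + r)*(1735 + r))
-1072429 + a(230) = -1072429 + (2550447 + 230² + 3205*230) = -1072429 + (2550447 + 52900 + 737150) = -1072429 + 3340497 = 2268068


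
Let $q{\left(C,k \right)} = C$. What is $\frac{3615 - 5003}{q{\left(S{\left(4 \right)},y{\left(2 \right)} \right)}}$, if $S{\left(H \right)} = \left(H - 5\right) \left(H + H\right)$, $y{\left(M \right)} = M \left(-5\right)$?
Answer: $\frac{347}{2} \approx 173.5$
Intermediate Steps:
$y{\left(M \right)} = - 5 M$
$S{\left(H \right)} = 2 H \left(-5 + H\right)$ ($S{\left(H \right)} = \left(-5 + H\right) 2 H = 2 H \left(-5 + H\right)$)
$\frac{3615 - 5003}{q{\left(S{\left(4 \right)},y{\left(2 \right)} \right)}} = \frac{3615 - 5003}{2 \cdot 4 \left(-5 + 4\right)} = - \frac{1388}{2 \cdot 4 \left(-1\right)} = - \frac{1388}{-8} = \left(-1388\right) \left(- \frac{1}{8}\right) = \frac{347}{2}$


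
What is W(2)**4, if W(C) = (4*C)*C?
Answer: 65536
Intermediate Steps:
W(C) = 4*C**2
W(2)**4 = (4*2**2)**4 = (4*4)**4 = 16**4 = 65536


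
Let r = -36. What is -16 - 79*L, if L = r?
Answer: 2828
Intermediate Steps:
L = -36
-16 - 79*L = -16 - 79*(-36) = -16 + 2844 = 2828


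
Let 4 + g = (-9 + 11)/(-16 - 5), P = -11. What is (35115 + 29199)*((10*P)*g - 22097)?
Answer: -9745221726/7 ≈ -1.3922e+9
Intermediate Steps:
g = -86/21 (g = -4 + (-9 + 11)/(-16 - 5) = -4 + 2/(-21) = -4 + 2*(-1/21) = -4 - 2/21 = -86/21 ≈ -4.0952)
(35115 + 29199)*((10*P)*g - 22097) = (35115 + 29199)*((10*(-11))*(-86/21) - 22097) = 64314*(-110*(-86/21) - 22097) = 64314*(9460/21 - 22097) = 64314*(-454577/21) = -9745221726/7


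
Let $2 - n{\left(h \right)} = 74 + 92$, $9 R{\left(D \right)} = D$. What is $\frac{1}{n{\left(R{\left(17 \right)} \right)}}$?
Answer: $- \frac{1}{164} \approx -0.0060976$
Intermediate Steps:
$R{\left(D \right)} = \frac{D}{9}$
$n{\left(h \right)} = -164$ ($n{\left(h \right)} = 2 - \left(74 + 92\right) = 2 - 166 = -164$)
$\frac{1}{n{\left(R{\left(17 \right)} \right)}} = \frac{1}{-164} = - \frac{1}{164}$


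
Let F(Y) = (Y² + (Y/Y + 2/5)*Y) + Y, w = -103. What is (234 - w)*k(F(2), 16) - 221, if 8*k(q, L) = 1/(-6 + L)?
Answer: -17343/80 ≈ -216.79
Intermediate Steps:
F(Y) = Y² + 12*Y/5 (F(Y) = (Y² + (1 + 2*(⅕))*Y) + Y = (Y² + (1 + ⅖)*Y) + Y = (Y² + 7*Y/5) + Y = Y² + 12*Y/5)
k(q, L) = 1/(8*(-6 + L))
(234 - w)*k(F(2), 16) - 221 = (234 - 1*(-103))*(1/(8*(-6 + 16))) - 221 = (234 + 103)*((⅛)/10) - 221 = 337*((⅛)*(⅒)) - 221 = 337*(1/80) - 221 = 337/80 - 221 = -17343/80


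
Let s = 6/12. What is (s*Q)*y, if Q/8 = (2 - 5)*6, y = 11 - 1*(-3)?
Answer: -1008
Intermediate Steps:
s = 1/2 (s = 6*(1/12) = 1/2 ≈ 0.50000)
y = 14 (y = 11 + 3 = 14)
Q = -144 (Q = 8*((2 - 5)*6) = 8*(-3*6) = 8*(-18) = -144)
(s*Q)*y = ((1/2)*(-144))*14 = -72*14 = -1008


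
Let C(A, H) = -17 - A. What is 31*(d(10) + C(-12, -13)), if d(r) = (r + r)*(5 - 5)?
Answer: -155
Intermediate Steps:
d(r) = 0 (d(r) = (2*r)*0 = 0)
31*(d(10) + C(-12, -13)) = 31*(0 + (-17 - 1*(-12))) = 31*(0 + (-17 + 12)) = 31*(0 - 5) = 31*(-5) = -155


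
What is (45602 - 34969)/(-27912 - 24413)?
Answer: -1519/7475 ≈ -0.20321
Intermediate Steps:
(45602 - 34969)/(-27912 - 24413) = 10633/(-52325) = 10633*(-1/52325) = -1519/7475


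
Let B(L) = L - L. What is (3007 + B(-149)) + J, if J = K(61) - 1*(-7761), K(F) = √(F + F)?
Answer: 10768 + √122 ≈ 10779.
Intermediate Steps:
K(F) = √2*√F (K(F) = √(2*F) = √2*√F)
B(L) = 0
J = 7761 + √122 (J = √2*√61 - 1*(-7761) = √122 + 7761 = 7761 + √122 ≈ 7772.0)
(3007 + B(-149)) + J = (3007 + 0) + (7761 + √122) = 3007 + (7761 + √122) = 10768 + √122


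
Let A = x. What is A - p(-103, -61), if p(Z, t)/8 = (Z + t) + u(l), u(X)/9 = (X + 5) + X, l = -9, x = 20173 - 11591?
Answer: 10830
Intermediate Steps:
x = 8582
u(X) = 45 + 18*X (u(X) = 9*((X + 5) + X) = 9*((5 + X) + X) = 9*(5 + 2*X) = 45 + 18*X)
p(Z, t) = -936 + 8*Z + 8*t (p(Z, t) = 8*((Z + t) + (45 + 18*(-9))) = 8*((Z + t) + (45 - 162)) = 8*((Z + t) - 117) = 8*(-117 + Z + t) = -936 + 8*Z + 8*t)
A = 8582
A - p(-103, -61) = 8582 - (-936 + 8*(-103) + 8*(-61)) = 8582 - (-936 - 824 - 488) = 8582 - 1*(-2248) = 8582 + 2248 = 10830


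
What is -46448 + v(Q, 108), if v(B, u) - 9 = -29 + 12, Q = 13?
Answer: -46456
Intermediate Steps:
v(B, u) = -8 (v(B, u) = 9 + (-29 + 12) = 9 - 17 = -8)
-46448 + v(Q, 108) = -46448 - 8 = -46456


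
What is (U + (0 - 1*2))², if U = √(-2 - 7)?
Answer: (2 - 3*I)² ≈ -5.0 - 12.0*I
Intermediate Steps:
U = 3*I (U = √(-9) = 3*I ≈ 3.0*I)
(U + (0 - 1*2))² = (3*I + (0 - 1*2))² = (3*I + (0 - 2))² = (3*I - 2)² = (-2 + 3*I)²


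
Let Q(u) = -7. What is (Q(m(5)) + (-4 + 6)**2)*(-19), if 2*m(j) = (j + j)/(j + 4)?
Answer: 57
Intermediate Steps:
m(j) = j/(4 + j) (m(j) = ((j + j)/(j + 4))/2 = ((2*j)/(4 + j))/2 = (2*j/(4 + j))/2 = j/(4 + j))
(Q(m(5)) + (-4 + 6)**2)*(-19) = (-7 + (-4 + 6)**2)*(-19) = (-7 + 2**2)*(-19) = (-7 + 4)*(-19) = -3*(-19) = 57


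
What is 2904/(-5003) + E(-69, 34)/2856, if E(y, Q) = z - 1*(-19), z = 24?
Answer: -8078695/14288568 ≈ -0.56540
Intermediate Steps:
E(y, Q) = 43 (E(y, Q) = 24 - 1*(-19) = 24 + 19 = 43)
2904/(-5003) + E(-69, 34)/2856 = 2904/(-5003) + 43/2856 = 2904*(-1/5003) + 43*(1/2856) = -2904/5003 + 43/2856 = -8078695/14288568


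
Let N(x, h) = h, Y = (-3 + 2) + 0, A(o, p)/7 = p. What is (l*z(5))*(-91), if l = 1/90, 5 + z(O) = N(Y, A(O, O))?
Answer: -91/3 ≈ -30.333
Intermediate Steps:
A(o, p) = 7*p
Y = -1 (Y = -1 + 0 = -1)
z(O) = -5 + 7*O
l = 1/90 ≈ 0.011111
(l*z(5))*(-91) = ((-5 + 7*5)/90)*(-91) = ((-5 + 35)/90)*(-91) = ((1/90)*30)*(-91) = (⅓)*(-91) = -91/3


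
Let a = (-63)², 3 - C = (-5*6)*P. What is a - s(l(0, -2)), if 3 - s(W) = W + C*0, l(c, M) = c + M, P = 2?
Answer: 3964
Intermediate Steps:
C = 63 (C = 3 - (-5*6)*2 = 3 - (-30)*2 = 3 - 1*(-60) = 3 + 60 = 63)
l(c, M) = M + c
s(W) = 3 - W (s(W) = 3 - (W + 63*0) = 3 - (W + 0) = 3 - W)
a = 3969
a - s(l(0, -2)) = 3969 - (3 - (-2 + 0)) = 3969 - (3 - 1*(-2)) = 3969 - (3 + 2) = 3969 - 1*5 = 3969 - 5 = 3964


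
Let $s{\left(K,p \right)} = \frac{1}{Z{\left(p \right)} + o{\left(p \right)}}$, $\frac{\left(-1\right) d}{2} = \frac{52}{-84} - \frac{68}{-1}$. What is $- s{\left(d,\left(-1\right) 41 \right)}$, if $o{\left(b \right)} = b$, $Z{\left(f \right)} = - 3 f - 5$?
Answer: $- \frac{1}{77} \approx -0.012987$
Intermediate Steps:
$Z{\left(f \right)} = -5 - 3 f$
$d = - \frac{2830}{21}$ ($d = - 2 \left(\frac{52}{-84} - \frac{68}{-1}\right) = - 2 \left(52 \left(- \frac{1}{84}\right) - -68\right) = - 2 \left(- \frac{13}{21} + 68\right) = \left(-2\right) \frac{1415}{21} = - \frac{2830}{21} \approx -134.76$)
$s{\left(K,p \right)} = \frac{1}{-5 - 2 p}$ ($s{\left(K,p \right)} = \frac{1}{\left(-5 - 3 p\right) + p} = \frac{1}{-5 - 2 p}$)
$- s{\left(d,\left(-1\right) 41 \right)} = - \frac{-1}{5 + 2 \left(\left(-1\right) 41\right)} = - \frac{-1}{5 + 2 \left(-41\right)} = - \frac{-1}{5 - 82} = - \frac{-1}{-77} = - \frac{\left(-1\right) \left(-1\right)}{77} = \left(-1\right) \frac{1}{77} = - \frac{1}{77}$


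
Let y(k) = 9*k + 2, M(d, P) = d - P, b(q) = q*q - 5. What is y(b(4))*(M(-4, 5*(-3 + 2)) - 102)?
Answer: -10201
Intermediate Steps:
b(q) = -5 + q**2 (b(q) = q**2 - 5 = -5 + q**2)
y(k) = 2 + 9*k
y(b(4))*(M(-4, 5*(-3 + 2)) - 102) = (2 + 9*(-5 + 4**2))*((-4 - 5*(-3 + 2)) - 102) = (2 + 9*(-5 + 16))*((-4 - 5*(-1)) - 102) = (2 + 9*11)*((-4 - 1*(-5)) - 102) = (2 + 99)*((-4 + 5) - 102) = 101*(1 - 102) = 101*(-101) = -10201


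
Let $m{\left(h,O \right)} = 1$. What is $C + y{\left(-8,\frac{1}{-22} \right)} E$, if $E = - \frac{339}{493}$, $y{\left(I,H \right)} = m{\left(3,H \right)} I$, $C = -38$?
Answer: $- \frac{16022}{493} \approx -32.499$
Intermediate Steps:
$y{\left(I,H \right)} = I$ ($y{\left(I,H \right)} = 1 I = I$)
$E = - \frac{339}{493}$ ($E = \left(-339\right) \frac{1}{493} = - \frac{339}{493} \approx -0.68763$)
$C + y{\left(-8,\frac{1}{-22} \right)} E = -38 - - \frac{2712}{493} = -38 + \frac{2712}{493} = - \frac{16022}{493}$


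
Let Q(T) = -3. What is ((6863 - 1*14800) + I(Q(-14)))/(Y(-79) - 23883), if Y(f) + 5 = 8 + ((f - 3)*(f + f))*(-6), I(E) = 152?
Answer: 2595/33872 ≈ 0.076612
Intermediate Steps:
Y(f) = 3 - 12*f*(-3 + f) (Y(f) = -5 + (8 + ((f - 3)*(f + f))*(-6)) = -5 + (8 + ((-3 + f)*(2*f))*(-6)) = -5 + (8 + (2*f*(-3 + f))*(-6)) = -5 + (8 - 12*f*(-3 + f)) = 3 - 12*f*(-3 + f))
((6863 - 1*14800) + I(Q(-14)))/(Y(-79) - 23883) = ((6863 - 1*14800) + 152)/((3 - 12*(-79)² + 36*(-79)) - 23883) = ((6863 - 14800) + 152)/((3 - 12*6241 - 2844) - 23883) = (-7937 + 152)/((3 - 74892 - 2844) - 23883) = -7785/(-77733 - 23883) = -7785/(-101616) = -7785*(-1/101616) = 2595/33872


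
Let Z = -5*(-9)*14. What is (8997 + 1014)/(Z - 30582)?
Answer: -3337/9984 ≈ -0.33423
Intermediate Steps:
Z = 630 (Z = 45*14 = 630)
(8997 + 1014)/(Z - 30582) = (8997 + 1014)/(630 - 30582) = 10011/(-29952) = 10011*(-1/29952) = -3337/9984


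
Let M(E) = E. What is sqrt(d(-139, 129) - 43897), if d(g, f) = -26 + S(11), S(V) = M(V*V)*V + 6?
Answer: I*sqrt(42586) ≈ 206.36*I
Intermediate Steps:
S(V) = 6 + V**3 (S(V) = (V*V)*V + 6 = V**2*V + 6 = V**3 + 6 = 6 + V**3)
d(g, f) = 1311 (d(g, f) = -26 + (6 + 11**3) = -26 + (6 + 1331) = -26 + 1337 = 1311)
sqrt(d(-139, 129) - 43897) = sqrt(1311 - 43897) = sqrt(-42586) = I*sqrt(42586)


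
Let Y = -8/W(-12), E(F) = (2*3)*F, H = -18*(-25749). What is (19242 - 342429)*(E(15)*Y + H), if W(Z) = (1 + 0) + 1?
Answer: -149675009814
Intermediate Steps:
H = 463482
W(Z) = 2 (W(Z) = 1 + 1 = 2)
E(F) = 6*F
Y = -4 (Y = -8/2 = -8*1/2 = -4)
(19242 - 342429)*(E(15)*Y + H) = (19242 - 342429)*((6*15)*(-4) + 463482) = -323187*(90*(-4) + 463482) = -323187*(-360 + 463482) = -323187*463122 = -149675009814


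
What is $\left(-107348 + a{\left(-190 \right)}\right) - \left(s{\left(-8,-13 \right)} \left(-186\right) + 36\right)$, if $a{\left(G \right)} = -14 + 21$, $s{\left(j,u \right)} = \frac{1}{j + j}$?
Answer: $- \frac{859109}{8} \approx -1.0739 \cdot 10^{5}$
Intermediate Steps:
$s{\left(j,u \right)} = \frac{1}{2 j}$
$a{\left(G \right)} = 7$
$\left(-107348 + a{\left(-190 \right)}\right) - \left(s{\left(-8,-13 \right)} \left(-186\right) + 36\right) = \left(-107348 + 7\right) - \left(\frac{1}{2 \left(-8\right)} \left(-186\right) + 36\right) = -107341 - \left(\frac{1}{2} \left(- \frac{1}{8}\right) \left(-186\right) + 36\right) = -107341 - \left(\left(- \frac{1}{16}\right) \left(-186\right) + 36\right) = -107341 - \left(\frac{93}{8} + 36\right) = -107341 - \frac{381}{8} = - \frac{859109}{8}$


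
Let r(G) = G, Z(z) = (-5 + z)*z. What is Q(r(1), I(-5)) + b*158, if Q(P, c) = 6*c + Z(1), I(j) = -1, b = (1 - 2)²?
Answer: 148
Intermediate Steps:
Z(z) = z*(-5 + z)
b = 1 (b = (-1)² = 1)
Q(P, c) = -4 + 6*c (Q(P, c) = 6*c + 1*(-5 + 1) = 6*c + 1*(-4) = 6*c - 4 = -4 + 6*c)
Q(r(1), I(-5)) + b*158 = (-4 + 6*(-1)) + 1*158 = (-4 - 6) + 158 = -10 + 158 = 148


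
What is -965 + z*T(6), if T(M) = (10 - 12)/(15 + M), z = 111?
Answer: -6829/7 ≈ -975.57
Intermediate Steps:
T(M) = -2/(15 + M)
-965 + z*T(6) = -965 + 111*(-2/(15 + 6)) = -965 + 111*(-2/21) = -965 - 74/7 = -6829/7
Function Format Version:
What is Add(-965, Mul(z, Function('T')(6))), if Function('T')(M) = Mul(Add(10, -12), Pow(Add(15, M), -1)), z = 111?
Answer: Rational(-6829, 7) ≈ -975.57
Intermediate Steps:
Function('T')(M) = Mul(-2, Pow(Add(15, M), -1))
Add(-965, Mul(z, Function('T')(6))) = Add(-965, Mul(111, Mul(-2, Pow(Add(15, 6), -1)))) = Add(-965, Mul(111, Mul(-2, Pow(21, -1)))) = Add(-965, Mul(111, Mul(-2, Rational(1, 21)))) = Add(-965, Mul(111, Rational(-2, 21))) = Add(-965, Rational(-74, 7)) = Rational(-6829, 7)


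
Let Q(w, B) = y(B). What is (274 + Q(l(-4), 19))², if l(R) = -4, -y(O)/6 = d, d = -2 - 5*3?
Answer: 141376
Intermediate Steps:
d = -17 (d = -2 - 15 = -17)
y(O) = 102 (y(O) = -6*(-17) = 102)
Q(w, B) = 102
(274 + Q(l(-4), 19))² = (274 + 102)² = 376² = 141376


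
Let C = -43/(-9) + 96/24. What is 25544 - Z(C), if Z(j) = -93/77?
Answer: 1966981/77 ≈ 25545.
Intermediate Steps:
C = 79/9 (C = -43*(-⅑) + 96*(1/24) = 43/9 + 4 = 79/9 ≈ 8.7778)
Z(j) = -93/77 (Z(j) = -93*1/77 = -93/77)
25544 - Z(C) = 25544 - 1*(-93/77) = 25544 + 93/77 = 1966981/77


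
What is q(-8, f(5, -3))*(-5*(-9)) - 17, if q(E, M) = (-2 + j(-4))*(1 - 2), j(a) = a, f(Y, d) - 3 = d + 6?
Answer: 253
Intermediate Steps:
f(Y, d) = 9 + d (f(Y, d) = 3 + (d + 6) = 3 + (6 + d) = 9 + d)
q(E, M) = 6 (q(E, M) = (-2 - 4)*(1 - 2) = -6*(-1) = 6)
q(-8, f(5, -3))*(-5*(-9)) - 17 = 6*(-5*(-9)) - 17 = 6*45 - 17 = 270 - 17 = 253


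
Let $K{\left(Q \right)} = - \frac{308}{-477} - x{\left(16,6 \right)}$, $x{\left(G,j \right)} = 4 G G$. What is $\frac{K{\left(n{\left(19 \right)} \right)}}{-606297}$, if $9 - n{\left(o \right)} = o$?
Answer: $\frac{488140}{289203669} \approx 0.0016879$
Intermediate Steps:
$x{\left(G,j \right)} = 4 G^{2}$
$n{\left(o \right)} = 9 - o$
$K{\left(Q \right)} = - \frac{488140}{477}$ ($K{\left(Q \right)} = - \frac{308}{-477} - 4 \cdot 16^{2} = \left(-308\right) \left(- \frac{1}{477}\right) - 4 \cdot 256 = \frac{308}{477} - 1024 = - \frac{488140}{477}$)
$\frac{K{\left(n{\left(19 \right)} \right)}}{-606297} = - \frac{488140}{477 \left(-606297\right)} = \left(- \frac{488140}{477}\right) \left(- \frac{1}{606297}\right) = \frac{488140}{289203669}$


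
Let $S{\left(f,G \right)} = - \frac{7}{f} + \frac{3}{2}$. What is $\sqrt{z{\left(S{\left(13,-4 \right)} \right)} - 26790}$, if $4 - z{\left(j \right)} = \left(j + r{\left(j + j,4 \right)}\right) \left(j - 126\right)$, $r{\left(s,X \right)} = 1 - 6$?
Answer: $\frac{i \sqrt{18448691}}{26} \approx 165.2 i$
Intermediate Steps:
$r{\left(s,X \right)} = -5$
$S{\left(f,G \right)} = \frac{3}{2} - \frac{7}{f}$ ($S{\left(f,G \right)} = - \frac{7}{f} + 3 \cdot \frac{1}{2} = - \frac{7}{f} + \frac{3}{2} = \frac{3}{2} - \frac{7}{f}$)
$z{\left(j \right)} = 4 - \left(-126 + j\right) \left(-5 + j\right)$ ($z{\left(j \right)} = 4 - \left(j - 5\right) \left(j - 126\right) = 4 - \left(-5 + j\right) \left(-126 + j\right) = 4 - \left(-126 + j\right) \left(-5 + j\right)$)
$\sqrt{z{\left(S{\left(13,-4 \right)} \right)} - 26790} = \sqrt{\left(-626 - \left(\frac{3}{2} - \frac{7}{13}\right)^{2} + 131 \left(\frac{3}{2} - \frac{7}{13}\right)\right) - 26790} = \sqrt{\left(-626 - \left(\frac{25}{26}\right)^{2} + 131 \cdot \frac{25}{26}\right) - 26790} = \sqrt{\left(-626 - \frac{625}{676} + \frac{3275}{26}\right) - 26790} = \sqrt{- \frac{338651}{676} - 26790} = \sqrt{- \frac{18448691}{676}} = \frac{i \sqrt{18448691}}{26}$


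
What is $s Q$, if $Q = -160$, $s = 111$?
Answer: $-17760$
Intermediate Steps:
$s Q = 111 \left(-160\right) = -17760$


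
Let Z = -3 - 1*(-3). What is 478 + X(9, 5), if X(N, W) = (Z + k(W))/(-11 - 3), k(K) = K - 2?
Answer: 6689/14 ≈ 477.79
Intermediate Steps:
Z = 0 (Z = -3 + 3 = 0)
k(K) = -2 + K
X(N, W) = ⅐ - W/14 (X(N, W) = (0 + (-2 + W))/(-11 - 3) = (-2 + W)/(-14) = (-2 + W)*(-1/14) = ⅐ - W/14)
478 + X(9, 5) = 478 + (⅐ - 1/14*5) = 478 + (⅐ - 5/14) = 478 - 3/14 = 6689/14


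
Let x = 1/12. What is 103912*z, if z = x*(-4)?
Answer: -103912/3 ≈ -34637.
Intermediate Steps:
x = 1/12 ≈ 0.083333
z = -1/3 (z = (1/12)*(-4) = -1/3 ≈ -0.33333)
103912*z = 103912*(-1/3) = -103912/3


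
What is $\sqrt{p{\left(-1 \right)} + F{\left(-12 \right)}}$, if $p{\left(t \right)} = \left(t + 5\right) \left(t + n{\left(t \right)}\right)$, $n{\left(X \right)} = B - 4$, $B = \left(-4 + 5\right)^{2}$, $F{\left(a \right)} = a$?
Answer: $2 i \sqrt{7} \approx 5.2915 i$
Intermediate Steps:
$B = 1$ ($B = 1^{2} = 1$)
$n{\left(X \right)} = -3$ ($n{\left(X \right)} = 1 - 4 = -3$)
$p{\left(t \right)} = \left(-3 + t\right) \left(5 + t\right)$ ($p{\left(t \right)} = \left(t + 5\right) \left(t - 3\right) = \left(5 + t\right) \left(-3 + t\right) = \left(-3 + t\right) \left(5 + t\right)$)
$\sqrt{p{\left(-1 \right)} + F{\left(-12 \right)}} = \sqrt{\left(-15 + \left(-1\right)^{2} + 2 \left(-1\right)\right) - 12} = \sqrt{\left(-15 + 1 - 2\right) - 12} = \sqrt{-16 - 12} = \sqrt{-28} = 2 i \sqrt{7}$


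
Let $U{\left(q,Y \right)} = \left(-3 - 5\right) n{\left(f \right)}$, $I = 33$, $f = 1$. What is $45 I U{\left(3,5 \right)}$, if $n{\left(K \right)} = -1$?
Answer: $11880$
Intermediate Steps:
$U{\left(q,Y \right)} = 8$ ($U{\left(q,Y \right)} = \left(-3 - 5\right) \left(-1\right) = \left(-8\right) \left(-1\right) = 8$)
$45 I U{\left(3,5 \right)} = 45 \cdot 33 \cdot 8 = 1485 \cdot 8 = 11880$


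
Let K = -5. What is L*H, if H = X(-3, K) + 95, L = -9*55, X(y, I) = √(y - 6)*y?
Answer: -47025 + 4455*I ≈ -47025.0 + 4455.0*I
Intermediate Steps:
X(y, I) = y*√(-6 + y) (X(y, I) = √(-6 + y)*y = y*√(-6 + y))
L = -495
H = 95 - 9*I (H = -3*√(-6 - 3) + 95 = -9*I + 95 = 95 - 9*I ≈ 95.0 - 9.0*I)
L*H = -495*(95 - 9*I) = -47025 + 4455*I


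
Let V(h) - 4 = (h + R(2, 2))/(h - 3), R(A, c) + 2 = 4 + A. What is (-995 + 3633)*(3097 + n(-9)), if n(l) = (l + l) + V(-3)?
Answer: 24397543/3 ≈ 8.1325e+6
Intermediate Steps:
R(A, c) = 2 + A (R(A, c) = -2 + (4 + A) = 2 + A)
V(h) = 4 + (4 + h)/(-3 + h) (V(h) = 4 + (h + (2 + 2))/(h - 3) = 4 + (h + 4)/(-3 + h) = 4 + (4 + h)/(-3 + h))
n(l) = 23/6 + 2*l (n(l) = (l + l) + (-8 + 5*(-3))/(-3 - 3) = 2*l + (-8 - 15)/(-6) = 2*l - ⅙*(-23) = 2*l + 23/6 = 23/6 + 2*l)
(-995 + 3633)*(3097 + n(-9)) = (-995 + 3633)*(3097 + (23/6 + 2*(-9))) = 2638*(3097 + (23/6 - 18)) = 2638*(3097 - 85/6) = 2638*(18497/6) = 24397543/3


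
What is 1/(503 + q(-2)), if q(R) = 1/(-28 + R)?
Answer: 30/15089 ≈ 0.0019882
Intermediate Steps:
1/(503 + q(-2)) = 1/(503 + 1/(-28 - 2)) = 1/(503 + 1/(-30)) = 1/(503 - 1/30) = 1/(15089/30) = 30/15089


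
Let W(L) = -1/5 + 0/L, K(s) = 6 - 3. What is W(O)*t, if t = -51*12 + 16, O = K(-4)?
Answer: 596/5 ≈ 119.20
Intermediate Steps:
K(s) = 3
O = 3
W(L) = -⅕ (W(L) = -1*⅕ + 0 = -⅕ + 0 = -⅕)
t = -596 (t = -612 + 16 = -596)
W(O)*t = -⅕*(-596) = 596/5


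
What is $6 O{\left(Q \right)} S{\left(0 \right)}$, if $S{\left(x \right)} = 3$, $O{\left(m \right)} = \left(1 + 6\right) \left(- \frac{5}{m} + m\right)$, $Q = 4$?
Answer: $\frac{693}{2} \approx 346.5$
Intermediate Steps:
$O{\left(m \right)} = - \frac{35}{m} + 7 m$ ($O{\left(m \right)} = 7 \left(m - \frac{5}{m}\right) = - \frac{35}{m} + 7 m$)
$6 O{\left(Q \right)} S{\left(0 \right)} = 6 \left(- \frac{35}{4} + 7 \cdot 4\right) 3 = 6 \left(\left(-35\right) \frac{1}{4} + 28\right) 3 = 6 \left(- \frac{35}{4} + 28\right) 3 = 6 \cdot \frac{77}{4} \cdot 3 = \frac{231}{2} \cdot 3 = \frac{693}{2}$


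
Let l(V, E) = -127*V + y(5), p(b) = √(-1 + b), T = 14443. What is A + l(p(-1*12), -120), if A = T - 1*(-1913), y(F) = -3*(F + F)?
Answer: 16326 - 127*I*√13 ≈ 16326.0 - 457.9*I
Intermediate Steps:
y(F) = -6*F
l(V, E) = -30 - 127*V (l(V, E) = -127*V - 6*5 = -127*V - 30 = -30 - 127*V)
A = 16356 (A = 14443 - 1*(-1913) = 14443 + 1913 = 16356)
A + l(p(-1*12), -120) = 16356 + (-30 - 127*√(-1 - 1*12)) = 16356 + (-30 - 127*√(-1 - 12)) = 16356 + (-30 - 127*I*√13) = 16326 - 127*I*√13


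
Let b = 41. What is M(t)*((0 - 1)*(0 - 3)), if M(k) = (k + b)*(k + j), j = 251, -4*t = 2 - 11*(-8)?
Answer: 50727/4 ≈ 12682.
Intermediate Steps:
t = -45/2 (t = -(2 - 11*(-8))/4 = -(2 + 88)/4 = -¼*90 = -45/2 ≈ -22.500)
M(k) = (41 + k)*(251 + k) (M(k) = (k + 41)*(k + 251) = (41 + k)*(251 + k))
M(t)*((0 - 1)*(0 - 3)) = (10291 + (-45/2)² + 292*(-45/2))*((0 - 1)*(0 - 3)) = (10291 + 2025/4 - 6570)*(-1*(-3)) = (16909/4)*3 = 50727/4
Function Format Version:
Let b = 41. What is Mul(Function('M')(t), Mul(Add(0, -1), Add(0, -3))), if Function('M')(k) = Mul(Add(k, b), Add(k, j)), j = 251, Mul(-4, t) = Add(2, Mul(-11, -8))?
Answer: Rational(50727, 4) ≈ 12682.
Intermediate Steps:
t = Rational(-45, 2) (t = Mul(Rational(-1, 4), Add(2, Mul(-11, -8))) = Mul(Rational(-1, 4), Add(2, 88)) = Mul(Rational(-1, 4), 90) = Rational(-45, 2) ≈ -22.500)
Function('M')(k) = Mul(Add(41, k), Add(251, k)) (Function('M')(k) = Mul(Add(k, 41), Add(k, 251)) = Mul(Add(41, k), Add(251, k)))
Mul(Function('M')(t), Mul(Add(0, -1), Add(0, -3))) = Mul(Add(10291, Pow(Rational(-45, 2), 2), Mul(292, Rational(-45, 2))), Mul(Add(0, -1), Add(0, -3))) = Mul(Add(10291, Rational(2025, 4), -6570), Mul(-1, -3)) = Mul(Rational(16909, 4), 3) = Rational(50727, 4)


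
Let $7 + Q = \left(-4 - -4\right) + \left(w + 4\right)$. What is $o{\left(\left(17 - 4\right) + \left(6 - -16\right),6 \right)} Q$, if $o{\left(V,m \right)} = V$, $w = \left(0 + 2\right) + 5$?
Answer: $140$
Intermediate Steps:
$w = 7$ ($w = 2 + 5 = 7$)
$Q = 4$ ($Q = -7 + \left(\left(-4 - -4\right) + \left(7 + 4\right)\right) = -7 + \left(\left(-4 + 4\right) + 11\right) = -7 + \left(0 + 11\right) = -7 + 11 = 4$)
$o{\left(\left(17 - 4\right) + \left(6 - -16\right),6 \right)} Q = \left(\left(17 - 4\right) + \left(6 - -16\right)\right) 4 = \left(\left(17 - 4\right) + \left(6 + 16\right)\right) 4 = \left(13 + 22\right) 4 = 35 \cdot 4 = 140$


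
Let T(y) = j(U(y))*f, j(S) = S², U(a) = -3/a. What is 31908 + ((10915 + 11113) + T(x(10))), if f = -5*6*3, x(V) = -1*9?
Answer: 53926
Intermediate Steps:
x(V) = -9
f = -90 (f = -30*3 = -90)
T(y) = -810/y² (T(y) = (-3/y)²*(-90) = (9/y²)*(-90) = -810/y²)
31908 + ((10915 + 11113) + T(x(10))) = 31908 + ((10915 + 11113) - 810/(-9)²) = 31908 + (22028 - 810*1/81) = 31908 + (22028 - 10) = 31908 + 22018 = 53926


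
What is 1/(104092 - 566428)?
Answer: -1/462336 ≈ -2.1629e-6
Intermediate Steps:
1/(104092 - 566428) = 1/(-462336) = -1/462336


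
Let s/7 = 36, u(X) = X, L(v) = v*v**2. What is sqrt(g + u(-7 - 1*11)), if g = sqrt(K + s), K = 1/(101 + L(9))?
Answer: sqrt(-12400200 + 830*sqrt(173603630))/830 ≈ 1.4579*I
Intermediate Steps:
L(v) = v**3
s = 252 (s = 7*36 = 252)
K = 1/830 (K = 1/(101 + 9**3) = 1/(101 + 729) = 1/830 ≈ 0.0012048)
g = sqrt(173603630)/830 (g = sqrt(1/830 + 252) = sqrt(209161/830) = sqrt(173603630)/830 ≈ 15.875)
sqrt(g + u(-7 - 1*11)) = sqrt(sqrt(173603630)/830 + (-7 - 1*11)) = sqrt(sqrt(173603630)/830 + (-7 - 11)) = sqrt(sqrt(173603630)/830 - 18) = sqrt(-18 + sqrt(173603630)/830)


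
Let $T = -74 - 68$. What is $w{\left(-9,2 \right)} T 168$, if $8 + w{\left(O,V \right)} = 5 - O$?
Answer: $-143136$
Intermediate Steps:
$T = -142$
$w{\left(O,V \right)} = -3 - O$ ($w{\left(O,V \right)} = -8 - \left(-5 + O\right) = -3 - O$)
$w{\left(-9,2 \right)} T 168 = \left(-3 - -9\right) \left(-142\right) 168 = \left(-3 + 9\right) \left(-142\right) 168 = 6 \left(-142\right) 168 = \left(-852\right) 168 = -143136$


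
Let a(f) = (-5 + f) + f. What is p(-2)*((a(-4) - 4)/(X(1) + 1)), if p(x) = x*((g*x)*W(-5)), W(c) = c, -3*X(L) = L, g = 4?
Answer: 2040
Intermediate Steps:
X(L) = -L/3
a(f) = -5 + 2*f
p(x) = -20*x**2 (p(x) = x*((4*x)*(-5)) = x*(-20*x) = -20*x**2)
p(-2)*((a(-4) - 4)/(X(1) + 1)) = (-20*(-2)**2)*(((-5 + 2*(-4)) - 4)/(-1/3*1 + 1)) = (-20*4)*(((-5 - 8) - 4)/(-1/3 + 1)) = -80*(-13 - 4)/2/3 = -(-1360)*3/2 = -80*(-51/2) = 2040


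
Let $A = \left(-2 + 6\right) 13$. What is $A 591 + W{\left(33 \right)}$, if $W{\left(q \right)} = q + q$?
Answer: $30798$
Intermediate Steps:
$A = 52$ ($A = 4 \cdot 13 = 52$)
$W{\left(q \right)} = 2 q$
$A 591 + W{\left(33 \right)} = 52 \cdot 591 + 2 \cdot 33 = 30732 + 66 = 30798$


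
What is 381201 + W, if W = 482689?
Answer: 863890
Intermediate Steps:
381201 + W = 381201 + 482689 = 863890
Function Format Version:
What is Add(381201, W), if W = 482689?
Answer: 863890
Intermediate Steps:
Add(381201, W) = Add(381201, 482689) = 863890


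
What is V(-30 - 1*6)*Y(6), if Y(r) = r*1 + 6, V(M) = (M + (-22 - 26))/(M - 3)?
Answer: 336/13 ≈ 25.846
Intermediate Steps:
V(M) = (-48 + M)/(-3 + M) (V(M) = (M - 48)/(-3 + M) = (-48 + M)/(-3 + M))
Y(r) = 6 + r (Y(r) = r + 6 = 6 + r)
V(-30 - 1*6)*Y(6) = ((-48 + (-30 - 1*6))/(-3 + (-30 - 1*6)))*(6 + 6) = ((-48 + (-30 - 6))/(-3 + (-30 - 6)))*12 = ((-48 - 36)/(-3 - 36))*12 = (-84/(-39))*12 = -1/39*(-84)*12 = (28/13)*12 = 336/13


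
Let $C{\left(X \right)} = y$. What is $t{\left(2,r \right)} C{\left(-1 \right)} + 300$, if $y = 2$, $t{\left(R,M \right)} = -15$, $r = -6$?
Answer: $270$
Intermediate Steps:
$C{\left(X \right)} = 2$
$t{\left(2,r \right)} C{\left(-1 \right)} + 300 = \left(-15\right) 2 + 300 = -30 + 300 = 270$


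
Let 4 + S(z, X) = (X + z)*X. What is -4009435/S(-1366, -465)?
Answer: -4009435/851411 ≈ -4.7092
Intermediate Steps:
S(z, X) = -4 + X*(X + z) (S(z, X) = -4 + (X + z)*X = -4 + X*(X + z))
-4009435/S(-1366, -465) = -4009435/(-4 + (-465)² - 465*(-1366)) = -4009435/(-4 + 216225 + 635190) = -4009435/851411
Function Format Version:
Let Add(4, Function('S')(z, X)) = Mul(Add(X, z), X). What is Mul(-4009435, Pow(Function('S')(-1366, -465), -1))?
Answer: Rational(-4009435, 851411) ≈ -4.7092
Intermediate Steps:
Function('S')(z, X) = Add(-4, Mul(X, Add(X, z))) (Function('S')(z, X) = Add(-4, Mul(Add(X, z), X)) = Add(-4, Mul(X, Add(X, z))))
Mul(-4009435, Pow(Function('S')(-1366, -465), -1)) = Mul(-4009435, Pow(Add(-4, Pow(-465, 2), Mul(-465, -1366)), -1)) = Mul(-4009435, Pow(Add(-4, 216225, 635190), -1)) = Mul(-4009435, Pow(851411, -1)) = Mul(-4009435, Rational(1, 851411)) = Rational(-4009435, 851411)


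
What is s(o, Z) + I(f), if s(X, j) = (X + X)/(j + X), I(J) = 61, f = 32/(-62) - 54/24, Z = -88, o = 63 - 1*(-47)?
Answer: 71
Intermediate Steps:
o = 110 (o = 63 + 47 = 110)
f = -343/124 (f = 32*(-1/62) - 54*1/24 = -16/31 - 9/4 = -343/124 ≈ -2.7661)
s(X, j) = 2*X/(X + j) (s(X, j) = (2*X)/(X + j) = 2*X/(X + j))
s(o, Z) + I(f) = 2*110/(110 - 88) + 61 = 2*110/22 + 61 = 2*110*(1/22) + 61 = 10 + 61 = 71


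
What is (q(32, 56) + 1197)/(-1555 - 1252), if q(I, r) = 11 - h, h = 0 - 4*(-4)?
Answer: -1192/2807 ≈ -0.42465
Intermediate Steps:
h = 16 (h = 0 + 16 = 16)
q(I, r) = -5 (q(I, r) = 11 - 1*16 = 11 - 16 = -5)
(q(32, 56) + 1197)/(-1555 - 1252) = (-5 + 1197)/(-1555 - 1252) = 1192/(-2807) = 1192*(-1/2807) = -1192/2807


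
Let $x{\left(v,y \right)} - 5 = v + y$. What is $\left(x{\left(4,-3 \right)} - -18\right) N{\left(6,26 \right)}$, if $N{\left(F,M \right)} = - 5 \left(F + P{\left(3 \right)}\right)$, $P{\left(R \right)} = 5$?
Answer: $-1320$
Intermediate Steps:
$x{\left(v,y \right)} = 5 + v + y$ ($x{\left(v,y \right)} = 5 + \left(v + y\right) = 5 + v + y$)
$N{\left(F,M \right)} = -25 - 5 F$ ($N{\left(F,M \right)} = - 5 \left(F + 5\right) = - 5 \left(5 + F\right) = -25 - 5 F$)
$\left(x{\left(4,-3 \right)} - -18\right) N{\left(6,26 \right)} = \left(\left(5 + 4 - 3\right) - -18\right) \left(-25 - 30\right) = \left(6 + 18\right) \left(-25 - 30\right) = 24 \left(-55\right) = -1320$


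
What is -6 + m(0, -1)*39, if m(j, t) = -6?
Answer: -240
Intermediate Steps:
-6 + m(0, -1)*39 = -6 - 6*39 = -6 - 234 = -240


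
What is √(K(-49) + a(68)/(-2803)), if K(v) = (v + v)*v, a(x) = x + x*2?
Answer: √37727825006/2803 ≈ 69.296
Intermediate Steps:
a(x) = 3*x (a(x) = x + 2*x = 3*x)
K(v) = 2*v² (K(v) = (2*v)*v = 2*v²)
√(K(-49) + a(68)/(-2803)) = √(2*(-49)² + (3*68)/(-2803)) = √(2*2401 + 204*(-1/2803)) = √(4802 - 204/2803) = √(13459802/2803) = √37727825006/2803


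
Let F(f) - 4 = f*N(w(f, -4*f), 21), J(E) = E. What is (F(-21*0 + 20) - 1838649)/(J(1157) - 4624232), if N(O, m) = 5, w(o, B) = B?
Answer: 367709/924615 ≈ 0.39769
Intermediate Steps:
F(f) = 4 + 5*f (F(f) = 4 + f*5 = 4 + 5*f)
(F(-21*0 + 20) - 1838649)/(J(1157) - 4624232) = ((4 + 5*(-21*0 + 20)) - 1838649)/(1157 - 4624232) = ((4 + 5*(0 + 20)) - 1838649)/(-4623075) = ((4 + 5*20) - 1838649)*(-1/4623075) = ((4 + 100) - 1838649)*(-1/4623075) = (104 - 1838649)*(-1/4623075) = -1838545*(-1/4623075) = 367709/924615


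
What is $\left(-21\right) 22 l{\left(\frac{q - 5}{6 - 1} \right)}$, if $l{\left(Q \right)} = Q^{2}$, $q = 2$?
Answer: $- \frac{4158}{25} \approx -166.32$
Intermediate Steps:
$\left(-21\right) 22 l{\left(\frac{q - 5}{6 - 1} \right)} = \left(-21\right) 22 \left(\frac{2 - 5}{6 - 1}\right)^{2} = - 462 \left(- \frac{3}{5}\right)^{2} = \left(-462\right) \frac{9}{25} = - \frac{4158}{25}$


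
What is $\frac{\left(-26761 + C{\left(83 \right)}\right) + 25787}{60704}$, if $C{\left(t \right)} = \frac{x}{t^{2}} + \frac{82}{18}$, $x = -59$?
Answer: $- \frac{3756691}{235231794} \approx -0.01597$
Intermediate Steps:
$C{\left(t \right)} = \frac{41}{9} - \frac{59}{t^{2}}$ ($C{\left(t \right)} = - \frac{59}{t^{2}} + \frac{82}{18} = - \frac{59}{t^{2}} + 82 \cdot \frac{1}{18} = - \frac{59}{t^{2}} + \frac{41}{9} = \frac{41}{9} - \frac{59}{t^{2}}$)
$\frac{\left(-26761 + C{\left(83 \right)}\right) + 25787}{60704} = \frac{\left(-26761 + \left(\frac{41}{9} - \frac{59}{6889}\right)\right) + 25787}{60704} = \left(\left(-26761 + \left(\frac{41}{9} - \frac{59}{6889}\right)\right) + 25787\right) \frac{1}{60704} = \left(\left(-26761 + \frac{281918}{62001}\right) + 25787\right) \frac{1}{60704} = \left(- \frac{1658926843}{62001} + 25787\right) \frac{1}{60704} = \left(- \frac{60107056}{62001}\right) \frac{1}{60704} = - \frac{3756691}{235231794}$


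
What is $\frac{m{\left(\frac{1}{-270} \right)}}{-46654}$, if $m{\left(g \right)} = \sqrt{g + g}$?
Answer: $- \frac{i \sqrt{15}}{2099430} \approx - 1.8448 \cdot 10^{-6} i$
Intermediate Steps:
$m{\left(g \right)} = \sqrt{2} \sqrt{g}$ ($m{\left(g \right)} = \sqrt{2 g} = \sqrt{2} \sqrt{g}$)
$\frac{m{\left(\frac{1}{-270} \right)}}{-46654} = \frac{\sqrt{2} \sqrt{\frac{1}{-270}}}{-46654} = \sqrt{2} \sqrt{- \frac{1}{270}} \left(- \frac{1}{46654}\right) = \sqrt{2} \frac{i \sqrt{30}}{90} \left(- \frac{1}{46654}\right) = \frac{i \sqrt{15}}{45} \left(- \frac{1}{46654}\right) = - \frac{i \sqrt{15}}{2099430}$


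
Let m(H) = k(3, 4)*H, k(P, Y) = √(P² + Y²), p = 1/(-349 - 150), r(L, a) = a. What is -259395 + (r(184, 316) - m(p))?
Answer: -129280416/499 ≈ -2.5908e+5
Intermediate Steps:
p = -1/499 (p = 1/(-499) = -1/499 ≈ -0.0020040)
m(H) = 5*H (m(H) = √(3² + 4²)*H = √(9 + 16)*H = √25*H = 5*H)
-259395 + (r(184, 316) - m(p)) = -259395 + (316 - 5*(-1)/499) = -259395 + (316 - 1*(-5/499)) = -259395 + (316 + 5/499) = -259395 + 157689/499 = -129280416/499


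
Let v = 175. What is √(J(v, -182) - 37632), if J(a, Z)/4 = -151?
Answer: 22*I*√79 ≈ 195.54*I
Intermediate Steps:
J(a, Z) = -604 (J(a, Z) = 4*(-151) = -604)
√(J(v, -182) - 37632) = √(-604 - 37632) = √(-38236) = 22*I*√79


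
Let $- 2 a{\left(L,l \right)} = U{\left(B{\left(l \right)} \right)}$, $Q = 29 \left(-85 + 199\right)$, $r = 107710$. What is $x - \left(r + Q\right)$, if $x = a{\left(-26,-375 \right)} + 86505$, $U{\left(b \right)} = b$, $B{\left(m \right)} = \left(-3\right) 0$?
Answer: $-24511$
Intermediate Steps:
$Q = 3306$ ($Q = 29 \cdot 114 = 3306$)
$B{\left(m \right)} = 0$
$a{\left(L,l \right)} = 0$ ($a{\left(L,l \right)} = \left(- \frac{1}{2}\right) 0 = 0$)
$x = 86505$ ($x = 0 + 86505 = 86505$)
$x - \left(r + Q\right) = 86505 - \left(107710 + 3306\right) = 86505 - 111016 = -24511$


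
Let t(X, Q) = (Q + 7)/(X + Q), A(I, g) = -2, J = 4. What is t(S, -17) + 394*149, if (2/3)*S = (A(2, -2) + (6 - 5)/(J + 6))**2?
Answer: 136023802/2317 ≈ 58707.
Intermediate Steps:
S = 1083/200 (S = 3*(-2 + (6 - 5)/(4 + 6))**2/2 = 3*(-2 + 1/10)**2/2 = 3*(-19/10)**2/2 = (3/2)*(361/100) = 1083/200 ≈ 5.4150)
t(X, Q) = (7 + Q)/(Q + X)
t(S, -17) + 394*149 = (7 - 17)/(-17 + 1083/200) + 394*149 = -10/(-2317/200) + 58706 = -200/2317*(-10) + 58706 = 2000/2317 + 58706 = 136023802/2317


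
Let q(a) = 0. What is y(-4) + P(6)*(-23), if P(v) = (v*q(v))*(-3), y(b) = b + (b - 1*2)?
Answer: -10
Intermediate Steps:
y(b) = -2 + 2*b (y(b) = b + (b - 2) = b + (-2 + b) = -2 + 2*b)
P(v) = 0 (P(v) = (v*0)*(-3) = 0*(-3) = 0)
y(-4) + P(6)*(-23) = (-2 + 2*(-4)) + 0*(-23) = (-2 - 8) + 0 = -10 + 0 = -10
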